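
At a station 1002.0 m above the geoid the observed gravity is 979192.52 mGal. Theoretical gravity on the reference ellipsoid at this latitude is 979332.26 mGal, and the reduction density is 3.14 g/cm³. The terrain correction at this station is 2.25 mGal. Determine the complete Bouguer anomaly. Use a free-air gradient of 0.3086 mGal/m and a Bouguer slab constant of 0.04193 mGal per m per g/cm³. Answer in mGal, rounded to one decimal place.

Free-air correction = 0.3086 × 1002.0 = 309.22 mGal
Free-air anomaly = 979192.52 − 979332.26 + (309.22) = 169.48 mGal
Bouguer slab correction = 0.04193 × 3.14 × 1002.0 = 131.92 mGal
Simple Bouguer anomaly = 169.48 − (131.92) = 37.56 mGal
Complete Bouguer anomaly = 37.56 + 2.25 = 39.81 mGal

39.8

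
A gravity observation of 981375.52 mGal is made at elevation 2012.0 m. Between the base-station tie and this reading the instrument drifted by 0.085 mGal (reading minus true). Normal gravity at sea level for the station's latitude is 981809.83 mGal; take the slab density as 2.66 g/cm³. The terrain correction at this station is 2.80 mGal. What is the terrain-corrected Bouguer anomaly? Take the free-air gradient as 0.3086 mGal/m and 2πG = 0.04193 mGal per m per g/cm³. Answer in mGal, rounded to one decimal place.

-35.1

Drift-corrected reading = 981375.52 − (0.085) = 981375.435 mGal
Free-air correction = 0.3086 × 2012.0 = 620.90 mGal
Free-air anomaly = 981375.435 − 981809.83 + (620.90) = 186.505 mGal
Bouguer slab correction = 0.04193 × 2.66 × 2012.0 = 224.41 mGal
Simple Bouguer anomaly = 186.505 − (224.41) = -37.905 mGal
Complete Bouguer anomaly = -37.905 + 2.80 = -35.105 mGal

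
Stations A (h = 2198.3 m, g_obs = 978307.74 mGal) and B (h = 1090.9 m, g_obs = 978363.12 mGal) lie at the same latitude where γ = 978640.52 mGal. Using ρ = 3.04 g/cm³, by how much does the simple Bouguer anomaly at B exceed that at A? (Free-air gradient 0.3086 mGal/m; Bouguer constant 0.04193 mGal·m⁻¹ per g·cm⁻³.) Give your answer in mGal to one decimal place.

Δg_SB(A) = 978307.74 − 978640.52 + 0.3086×2198.3 − 0.04193×3.04×2198.3 = 65.40 mGal
Δg_SB(B) = 978363.12 − 978640.52 + 0.3086×1090.9 − 0.04193×3.04×1090.9 = -79.80 mGal
Difference = -79.80 − (65.40) = -145.20 mGal

-145.2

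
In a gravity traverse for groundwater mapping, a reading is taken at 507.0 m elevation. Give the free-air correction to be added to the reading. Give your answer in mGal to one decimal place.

Free-air correction = 0.3086 × 507.0 = 156.5 mGal

156.5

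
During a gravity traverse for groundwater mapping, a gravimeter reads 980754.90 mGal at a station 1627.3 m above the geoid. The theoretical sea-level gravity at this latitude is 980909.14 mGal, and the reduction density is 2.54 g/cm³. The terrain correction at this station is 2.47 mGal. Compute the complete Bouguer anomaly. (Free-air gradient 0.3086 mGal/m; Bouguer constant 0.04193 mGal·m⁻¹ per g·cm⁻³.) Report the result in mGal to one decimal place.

Free-air correction = 0.3086 × 1627.3 = 502.18 mGal
Free-air anomaly = 980754.90 − 980909.14 + (502.18) = 347.94 mGal
Bouguer slab correction = 0.04193 × 2.54 × 1627.3 = 173.31 mGal
Simple Bouguer anomaly = 347.94 − (173.31) = 174.63 mGal
Complete Bouguer anomaly = 174.63 + 2.47 = 177.10 mGal

177.1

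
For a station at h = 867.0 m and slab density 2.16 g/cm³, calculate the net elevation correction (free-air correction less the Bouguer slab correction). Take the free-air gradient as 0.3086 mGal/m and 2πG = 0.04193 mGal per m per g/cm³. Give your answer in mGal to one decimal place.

Combined gradient = 0.3086 − 0.04193 × 2.16 = 0.2180312 mGal/m
Combined elevation correction = 0.2180312 × 867.0 = 189.0 mGal

189.0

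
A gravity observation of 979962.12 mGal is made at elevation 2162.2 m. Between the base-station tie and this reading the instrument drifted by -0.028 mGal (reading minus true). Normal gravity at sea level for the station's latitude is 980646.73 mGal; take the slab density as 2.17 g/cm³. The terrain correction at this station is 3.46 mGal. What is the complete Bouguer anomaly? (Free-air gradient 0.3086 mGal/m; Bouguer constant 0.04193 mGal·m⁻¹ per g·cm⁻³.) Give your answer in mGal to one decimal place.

Drift-corrected reading = 979962.12 − (-0.028) = 979962.148 mGal
Free-air correction = 0.3086 × 2162.2 = 667.25 mGal
Free-air anomaly = 979962.148 − 980646.73 + (667.25) = -17.332 mGal
Bouguer slab correction = 0.04193 × 2.17 × 2162.2 = 196.73 mGal
Simple Bouguer anomaly = -17.332 − (196.73) = -214.062 mGal
Complete Bouguer anomaly = -214.062 + 3.46 = -210.602 mGal

-210.6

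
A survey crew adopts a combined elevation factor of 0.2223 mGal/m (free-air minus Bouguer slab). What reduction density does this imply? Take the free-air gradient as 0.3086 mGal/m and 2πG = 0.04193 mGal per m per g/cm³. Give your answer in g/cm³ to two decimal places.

0.2223 = 0.3086 − 0.04193 × ρ
ρ = (0.3086 − 0.2223) / 0.04193 = 2.06 g/cm³

2.06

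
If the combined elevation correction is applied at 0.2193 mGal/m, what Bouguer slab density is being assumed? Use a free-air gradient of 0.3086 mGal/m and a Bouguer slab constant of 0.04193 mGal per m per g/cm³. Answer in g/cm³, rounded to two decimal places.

0.2193 = 0.3086 − 0.04193 × ρ
ρ = (0.3086 − 0.2193) / 0.04193 = 2.13 g/cm³

2.13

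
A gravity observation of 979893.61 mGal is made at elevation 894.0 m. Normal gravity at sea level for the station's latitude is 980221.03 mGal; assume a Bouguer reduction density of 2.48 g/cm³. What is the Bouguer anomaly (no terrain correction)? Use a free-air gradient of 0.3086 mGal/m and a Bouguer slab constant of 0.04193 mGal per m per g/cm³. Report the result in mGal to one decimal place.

Free-air correction = 0.3086 × 894.0 = 275.89 mGal
Free-air anomaly = 979893.61 − 980221.03 + (275.89) = -51.53 mGal
Bouguer slab correction = 0.04193 × 2.48 × 894.0 = 92.96 mGal
Simple Bouguer anomaly = -51.53 − (92.96) = -144.49 mGal

-144.5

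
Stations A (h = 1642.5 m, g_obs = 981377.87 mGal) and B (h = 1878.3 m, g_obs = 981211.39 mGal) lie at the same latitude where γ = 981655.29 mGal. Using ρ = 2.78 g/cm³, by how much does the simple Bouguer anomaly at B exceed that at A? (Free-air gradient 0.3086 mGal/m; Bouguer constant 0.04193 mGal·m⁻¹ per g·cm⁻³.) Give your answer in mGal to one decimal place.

Δg_SB(A) = 981377.87 − 981655.29 + 0.3086×1642.5 − 0.04193×2.78×1642.5 = 38.00 mGal
Δg_SB(B) = 981211.39 − 981655.29 + 0.3086×1878.3 − 0.04193×2.78×1878.3 = -83.20 mGal
Difference = -83.20 − (38.00) = -121.20 mGal

-121.2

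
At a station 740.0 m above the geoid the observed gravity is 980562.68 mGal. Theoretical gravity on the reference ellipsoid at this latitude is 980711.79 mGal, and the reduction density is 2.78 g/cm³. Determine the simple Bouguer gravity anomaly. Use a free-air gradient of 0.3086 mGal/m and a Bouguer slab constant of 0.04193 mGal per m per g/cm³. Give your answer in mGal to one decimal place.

Free-air correction = 0.3086 × 740.0 = 228.36 mGal
Free-air anomaly = 980562.68 − 980711.79 + (228.36) = 79.25 mGal
Bouguer slab correction = 0.04193 × 2.78 × 740.0 = 86.26 mGal
Simple Bouguer anomaly = 79.25 − (86.26) = -7.01 mGal

-7.0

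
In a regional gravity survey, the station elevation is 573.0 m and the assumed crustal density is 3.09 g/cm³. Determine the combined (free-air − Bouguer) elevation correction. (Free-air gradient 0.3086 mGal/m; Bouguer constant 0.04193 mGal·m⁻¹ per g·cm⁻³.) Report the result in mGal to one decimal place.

102.6

Combined gradient = 0.3086 − 0.04193 × 3.09 = 0.1790363 mGal/m
Combined elevation correction = 0.1790363 × 573.0 = 102.6 mGal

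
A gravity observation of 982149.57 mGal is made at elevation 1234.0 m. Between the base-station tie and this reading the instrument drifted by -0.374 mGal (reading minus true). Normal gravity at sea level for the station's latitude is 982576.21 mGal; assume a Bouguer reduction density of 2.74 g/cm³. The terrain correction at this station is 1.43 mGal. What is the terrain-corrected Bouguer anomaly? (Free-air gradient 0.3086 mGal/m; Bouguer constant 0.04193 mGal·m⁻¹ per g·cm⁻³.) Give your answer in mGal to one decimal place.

Drift-corrected reading = 982149.57 − (-0.374) = 982149.944 mGal
Free-air correction = 0.3086 × 1234.0 = 380.81 mGal
Free-air anomaly = 982149.944 − 982576.21 + (380.81) = -45.456 mGal
Bouguer slab correction = 0.04193 × 2.74 × 1234.0 = 141.77 mGal
Simple Bouguer anomaly = -45.456 − (141.77) = -187.226 mGal
Complete Bouguer anomaly = -187.226 + 1.43 = -185.796 mGal

-185.8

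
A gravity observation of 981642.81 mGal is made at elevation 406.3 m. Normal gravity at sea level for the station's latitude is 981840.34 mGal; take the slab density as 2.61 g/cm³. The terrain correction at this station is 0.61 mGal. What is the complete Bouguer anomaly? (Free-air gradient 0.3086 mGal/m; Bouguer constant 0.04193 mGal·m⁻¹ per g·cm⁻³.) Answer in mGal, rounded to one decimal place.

-116.0

Free-air correction = 0.3086 × 406.3 = 125.38 mGal
Free-air anomaly = 981642.81 − 981840.34 + (125.38) = -72.15 mGal
Bouguer slab correction = 0.04193 × 2.61 × 406.3 = 44.46 mGal
Simple Bouguer anomaly = -72.15 − (44.46) = -116.61 mGal
Complete Bouguer anomaly = -116.61 + 0.61 = -116.00 mGal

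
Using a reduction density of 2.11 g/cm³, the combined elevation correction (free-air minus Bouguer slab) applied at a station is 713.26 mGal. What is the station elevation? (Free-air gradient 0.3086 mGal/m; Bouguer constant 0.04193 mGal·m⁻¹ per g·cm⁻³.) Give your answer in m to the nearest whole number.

3240

Combined gradient = 0.3086 − 0.04193 × 2.11 = 0.2201277 mGal/m
h = 713.26 / 0.2201277 = 3240.21 m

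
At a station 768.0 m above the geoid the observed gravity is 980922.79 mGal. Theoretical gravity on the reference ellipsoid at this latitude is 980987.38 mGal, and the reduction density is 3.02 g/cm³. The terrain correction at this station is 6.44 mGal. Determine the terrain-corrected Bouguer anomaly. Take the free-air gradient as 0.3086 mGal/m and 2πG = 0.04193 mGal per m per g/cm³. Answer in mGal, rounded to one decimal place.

Free-air correction = 0.3086 × 768.0 = 237.00 mGal
Free-air anomaly = 980922.79 − 980987.38 + (237.00) = 172.41 mGal
Bouguer slab correction = 0.04193 × 3.02 × 768.0 = 97.25 mGal
Simple Bouguer anomaly = 172.41 − (97.25) = 75.16 mGal
Complete Bouguer anomaly = 75.16 + 6.44 = 81.60 mGal

81.6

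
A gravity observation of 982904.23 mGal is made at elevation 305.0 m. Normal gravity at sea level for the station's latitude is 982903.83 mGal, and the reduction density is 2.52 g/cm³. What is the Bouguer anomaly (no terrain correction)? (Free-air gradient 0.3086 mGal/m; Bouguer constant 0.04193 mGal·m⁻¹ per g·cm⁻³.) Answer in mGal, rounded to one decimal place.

62.3

Free-air correction = 0.3086 × 305.0 = 94.12 mGal
Free-air anomaly = 982904.23 − 982903.83 + (94.12) = 94.52 mGal
Bouguer slab correction = 0.04193 × 2.52 × 305.0 = 32.23 mGal
Simple Bouguer anomaly = 94.52 − (32.23) = 62.29 mGal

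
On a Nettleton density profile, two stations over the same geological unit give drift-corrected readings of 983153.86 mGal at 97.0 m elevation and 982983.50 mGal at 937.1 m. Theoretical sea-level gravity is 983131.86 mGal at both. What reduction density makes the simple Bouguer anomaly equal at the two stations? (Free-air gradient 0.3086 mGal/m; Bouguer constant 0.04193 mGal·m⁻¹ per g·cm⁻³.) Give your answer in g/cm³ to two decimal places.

Δg_obs = 982983.50 − 983153.86 = -170.36 mGal over Δh = 937.1 − 97.0 = 840.1 m
Equal Bouguer anomalies ⇒ Δg_obs + (0.3086 − 0.04193ρ)·Δh = 0
0.3086 − 0.04193ρ = −Δg_obs/Δh = 0.20279
ρ = (0.3086 − 0.20279) / 0.04193 = 2.52 g/cm³

2.52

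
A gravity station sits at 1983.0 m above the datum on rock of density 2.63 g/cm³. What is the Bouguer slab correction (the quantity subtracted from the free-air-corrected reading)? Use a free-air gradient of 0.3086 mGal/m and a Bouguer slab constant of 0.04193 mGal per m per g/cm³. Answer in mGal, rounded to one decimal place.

Bouguer slab correction = 0.04193 × 2.63 × 1983.0 = 218.7 mGal

218.7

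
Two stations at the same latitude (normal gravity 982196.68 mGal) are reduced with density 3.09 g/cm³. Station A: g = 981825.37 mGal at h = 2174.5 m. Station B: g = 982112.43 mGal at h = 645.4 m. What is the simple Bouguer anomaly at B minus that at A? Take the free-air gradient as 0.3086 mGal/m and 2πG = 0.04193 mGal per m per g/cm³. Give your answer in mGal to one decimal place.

Δg_SB(A) = 981825.37 − 982196.68 + 0.3086×2174.5 − 0.04193×3.09×2174.5 = 18.00 mGal
Δg_SB(B) = 982112.43 − 982196.68 + 0.3086×645.4 − 0.04193×3.09×645.4 = 31.30 mGal
Difference = 31.30 − (18.00) = 13.30 mGal

13.3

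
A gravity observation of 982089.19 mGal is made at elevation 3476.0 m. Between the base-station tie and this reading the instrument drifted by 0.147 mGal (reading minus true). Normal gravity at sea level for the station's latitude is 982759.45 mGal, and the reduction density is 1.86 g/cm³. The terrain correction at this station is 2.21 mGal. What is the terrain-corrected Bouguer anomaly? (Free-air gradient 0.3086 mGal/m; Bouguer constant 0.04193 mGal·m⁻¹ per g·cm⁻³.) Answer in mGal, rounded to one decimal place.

Drift-corrected reading = 982089.19 − (0.147) = 982089.043 mGal
Free-air correction = 0.3086 × 3476.0 = 1072.69 mGal
Free-air anomaly = 982089.043 − 982759.45 + (1072.69) = 402.283 mGal
Bouguer slab correction = 0.04193 × 1.86 × 3476.0 = 271.09 mGal
Simple Bouguer anomaly = 402.283 − (271.09) = 131.193 mGal
Complete Bouguer anomaly = 131.193 + 2.21 = 133.403 mGal

133.4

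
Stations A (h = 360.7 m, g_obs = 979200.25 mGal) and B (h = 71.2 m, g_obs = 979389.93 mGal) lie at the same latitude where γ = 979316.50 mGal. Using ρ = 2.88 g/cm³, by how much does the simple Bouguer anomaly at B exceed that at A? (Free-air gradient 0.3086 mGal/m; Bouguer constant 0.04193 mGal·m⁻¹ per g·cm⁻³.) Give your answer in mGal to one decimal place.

135.3

Δg_SB(A) = 979200.25 − 979316.50 + 0.3086×360.7 − 0.04193×2.88×360.7 = -48.50 mGal
Δg_SB(B) = 979389.93 − 979316.50 + 0.3086×71.2 − 0.04193×2.88×71.2 = 86.80 mGal
Difference = 86.80 − (-48.50) = 135.30 mGal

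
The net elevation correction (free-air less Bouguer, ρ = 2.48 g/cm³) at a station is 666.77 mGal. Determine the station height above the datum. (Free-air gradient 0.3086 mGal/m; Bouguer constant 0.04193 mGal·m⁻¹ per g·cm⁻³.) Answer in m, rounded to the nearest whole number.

Combined gradient = 0.3086 − 0.04193 × 2.48 = 0.2046136 mGal/m
h = 666.77 / 0.2046136 = 3258.68 m

3259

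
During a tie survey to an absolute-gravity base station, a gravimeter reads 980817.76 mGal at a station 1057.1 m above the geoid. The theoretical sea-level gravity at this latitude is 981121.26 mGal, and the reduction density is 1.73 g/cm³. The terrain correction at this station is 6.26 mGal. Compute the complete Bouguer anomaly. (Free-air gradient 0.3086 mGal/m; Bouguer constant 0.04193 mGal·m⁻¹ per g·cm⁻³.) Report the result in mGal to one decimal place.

-47.7

Free-air correction = 0.3086 × 1057.1 = 326.22 mGal
Free-air anomaly = 980817.76 − 981121.26 + (326.22) = 22.72 mGal
Bouguer slab correction = 0.04193 × 1.73 × 1057.1 = 76.68 mGal
Simple Bouguer anomaly = 22.72 − (76.68) = -53.96 mGal
Complete Bouguer anomaly = -53.96 + 6.26 = -47.70 mGal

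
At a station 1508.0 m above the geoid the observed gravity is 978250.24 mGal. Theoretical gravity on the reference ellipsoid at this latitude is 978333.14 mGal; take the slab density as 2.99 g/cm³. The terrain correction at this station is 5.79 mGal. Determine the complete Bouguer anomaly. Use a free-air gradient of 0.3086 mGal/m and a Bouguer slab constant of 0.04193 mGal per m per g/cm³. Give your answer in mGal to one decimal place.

Free-air correction = 0.3086 × 1508.0 = 465.37 mGal
Free-air anomaly = 978250.24 − 978333.14 + (465.37) = 382.47 mGal
Bouguer slab correction = 0.04193 × 2.99 × 1508.0 = 189.06 mGal
Simple Bouguer anomaly = 382.47 − (189.06) = 193.41 mGal
Complete Bouguer anomaly = 193.41 + 5.79 = 199.20 mGal

199.2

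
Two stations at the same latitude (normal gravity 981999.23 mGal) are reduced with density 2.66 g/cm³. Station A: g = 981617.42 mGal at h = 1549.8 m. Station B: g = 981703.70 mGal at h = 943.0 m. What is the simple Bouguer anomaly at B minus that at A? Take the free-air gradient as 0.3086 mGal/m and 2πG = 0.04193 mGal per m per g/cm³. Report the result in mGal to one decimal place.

-33.3

Δg_SB(A) = 981617.42 − 981999.23 + 0.3086×1549.8 − 0.04193×2.66×1549.8 = -76.40 mGal
Δg_SB(B) = 981703.70 − 981999.23 + 0.3086×943.0 − 0.04193×2.66×943.0 = -109.70 mGal
Difference = -109.70 − (-76.40) = -33.30 mGal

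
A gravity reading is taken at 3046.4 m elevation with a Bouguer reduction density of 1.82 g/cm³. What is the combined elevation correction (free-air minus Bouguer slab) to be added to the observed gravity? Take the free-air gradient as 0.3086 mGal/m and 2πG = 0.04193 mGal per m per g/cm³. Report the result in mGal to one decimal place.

707.6

Combined gradient = 0.3086 − 0.04193 × 1.82 = 0.2322874 mGal/m
Combined elevation correction = 0.2322874 × 3046.4 = 707.6 mGal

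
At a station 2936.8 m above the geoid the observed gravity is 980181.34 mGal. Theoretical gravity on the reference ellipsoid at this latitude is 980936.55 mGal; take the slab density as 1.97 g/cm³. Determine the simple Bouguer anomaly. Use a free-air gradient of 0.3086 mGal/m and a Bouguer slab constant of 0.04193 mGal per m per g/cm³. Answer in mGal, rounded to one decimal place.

Free-air correction = 0.3086 × 2936.8 = 906.30 mGal
Free-air anomaly = 980181.34 − 980936.55 + (906.30) = 151.09 mGal
Bouguer slab correction = 0.04193 × 1.97 × 2936.8 = 242.59 mGal
Simple Bouguer anomaly = 151.09 − (242.59) = -91.50 mGal

-91.5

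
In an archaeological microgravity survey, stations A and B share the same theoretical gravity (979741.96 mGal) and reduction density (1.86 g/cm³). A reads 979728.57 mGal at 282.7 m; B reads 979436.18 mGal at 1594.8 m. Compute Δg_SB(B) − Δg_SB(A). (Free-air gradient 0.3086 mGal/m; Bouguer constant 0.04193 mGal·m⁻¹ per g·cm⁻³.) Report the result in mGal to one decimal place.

Δg_SB(A) = 979728.57 − 979741.96 + 0.3086×282.7 − 0.04193×1.86×282.7 = 51.80 mGal
Δg_SB(B) = 979436.18 − 979741.96 + 0.3086×1594.8 − 0.04193×1.86×1594.8 = 62.00 mGal
Difference = 62.00 − (51.80) = 10.20 mGal

10.2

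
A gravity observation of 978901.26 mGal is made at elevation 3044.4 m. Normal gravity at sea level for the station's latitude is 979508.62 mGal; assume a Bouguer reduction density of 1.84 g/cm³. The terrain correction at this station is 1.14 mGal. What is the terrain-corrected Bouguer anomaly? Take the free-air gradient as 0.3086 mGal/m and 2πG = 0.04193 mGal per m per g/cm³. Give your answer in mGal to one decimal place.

Free-air correction = 0.3086 × 3044.4 = 939.50 mGal
Free-air anomaly = 978901.26 − 979508.62 + (939.50) = 332.14 mGal
Bouguer slab correction = 0.04193 × 1.84 × 3044.4 = 234.88 mGal
Simple Bouguer anomaly = 332.14 − (234.88) = 97.26 mGal
Complete Bouguer anomaly = 97.26 + 1.14 = 98.40 mGal

98.4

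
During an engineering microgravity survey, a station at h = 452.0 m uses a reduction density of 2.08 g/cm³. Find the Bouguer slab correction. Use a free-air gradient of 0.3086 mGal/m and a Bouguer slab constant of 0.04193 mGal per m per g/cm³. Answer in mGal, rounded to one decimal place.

39.4

Bouguer slab correction = 0.04193 × 2.08 × 452.0 = 39.4 mGal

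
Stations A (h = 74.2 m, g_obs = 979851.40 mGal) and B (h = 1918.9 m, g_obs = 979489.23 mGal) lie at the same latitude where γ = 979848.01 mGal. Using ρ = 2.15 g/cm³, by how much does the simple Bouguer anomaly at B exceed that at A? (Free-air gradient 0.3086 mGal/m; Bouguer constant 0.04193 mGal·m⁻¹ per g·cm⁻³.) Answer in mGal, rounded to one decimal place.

40.8

Δg_SB(A) = 979851.40 − 979848.01 + 0.3086×74.2 − 0.04193×2.15×74.2 = 19.60 mGal
Δg_SB(B) = 979489.23 − 979848.01 + 0.3086×1918.9 − 0.04193×2.15×1918.9 = 60.40 mGal
Difference = 60.40 − (19.60) = 40.80 mGal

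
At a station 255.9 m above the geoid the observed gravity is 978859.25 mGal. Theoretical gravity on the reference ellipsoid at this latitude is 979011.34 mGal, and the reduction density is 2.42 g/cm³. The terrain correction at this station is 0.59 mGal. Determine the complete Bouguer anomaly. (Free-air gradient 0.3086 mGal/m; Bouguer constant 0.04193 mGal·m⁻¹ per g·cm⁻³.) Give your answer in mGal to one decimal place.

-98.5

Free-air correction = 0.3086 × 255.9 = 78.97 mGal
Free-air anomaly = 978859.25 − 979011.34 + (78.97) = -73.12 mGal
Bouguer slab correction = 0.04193 × 2.42 × 255.9 = 25.97 mGal
Simple Bouguer anomaly = -73.12 − (25.97) = -99.09 mGal
Complete Bouguer anomaly = -99.09 + 0.59 = -98.50 mGal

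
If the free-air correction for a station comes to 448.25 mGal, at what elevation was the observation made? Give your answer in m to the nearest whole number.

1453

h = 448.25 / 0.3086 = 1452.53 m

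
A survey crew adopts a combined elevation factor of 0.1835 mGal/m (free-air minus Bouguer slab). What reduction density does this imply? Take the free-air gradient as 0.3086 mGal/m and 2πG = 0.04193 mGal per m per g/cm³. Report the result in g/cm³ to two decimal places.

2.98

0.1835 = 0.3086 − 0.04193 × ρ
ρ = (0.3086 − 0.1835) / 0.04193 = 2.98 g/cm³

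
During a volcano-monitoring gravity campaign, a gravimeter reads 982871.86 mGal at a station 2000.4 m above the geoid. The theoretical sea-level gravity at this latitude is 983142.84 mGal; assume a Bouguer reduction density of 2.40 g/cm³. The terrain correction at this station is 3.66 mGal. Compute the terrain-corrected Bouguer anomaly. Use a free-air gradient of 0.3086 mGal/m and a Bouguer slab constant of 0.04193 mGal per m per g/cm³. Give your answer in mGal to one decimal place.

148.7

Free-air correction = 0.3086 × 2000.4 = 617.32 mGal
Free-air anomaly = 982871.86 − 983142.84 + (617.32) = 346.34 mGal
Bouguer slab correction = 0.04193 × 2.40 × 2000.4 = 201.30 mGal
Simple Bouguer anomaly = 346.34 − (201.30) = 145.04 mGal
Complete Bouguer anomaly = 145.04 + 3.66 = 148.70 mGal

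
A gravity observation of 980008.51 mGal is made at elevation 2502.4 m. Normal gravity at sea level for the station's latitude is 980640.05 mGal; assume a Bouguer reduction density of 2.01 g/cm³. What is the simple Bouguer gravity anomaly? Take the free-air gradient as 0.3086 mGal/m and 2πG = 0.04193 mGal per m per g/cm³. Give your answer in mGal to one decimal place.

Free-air correction = 0.3086 × 2502.4 = 772.24 mGal
Free-air anomaly = 980008.51 − 980640.05 + (772.24) = 140.70 mGal
Bouguer slab correction = 0.04193 × 2.01 × 2502.4 = 210.90 mGal
Simple Bouguer anomaly = 140.70 − (210.90) = -70.20 mGal

-70.2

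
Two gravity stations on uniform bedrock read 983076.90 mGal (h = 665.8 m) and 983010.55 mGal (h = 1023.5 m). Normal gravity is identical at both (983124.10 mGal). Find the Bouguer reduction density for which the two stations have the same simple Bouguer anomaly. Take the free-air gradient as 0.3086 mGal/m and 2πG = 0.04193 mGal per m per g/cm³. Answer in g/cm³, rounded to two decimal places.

2.94

Δg_obs = 983010.55 − 983076.90 = -66.35 mGal over Δh = 1023.5 − 665.8 = 357.7 m
Equal Bouguer anomalies ⇒ Δg_obs + (0.3086 − 0.04193ρ)·Δh = 0
0.3086 − 0.04193ρ = −Δg_obs/Δh = 0.18549
ρ = (0.3086 − 0.18549) / 0.04193 = 2.94 g/cm³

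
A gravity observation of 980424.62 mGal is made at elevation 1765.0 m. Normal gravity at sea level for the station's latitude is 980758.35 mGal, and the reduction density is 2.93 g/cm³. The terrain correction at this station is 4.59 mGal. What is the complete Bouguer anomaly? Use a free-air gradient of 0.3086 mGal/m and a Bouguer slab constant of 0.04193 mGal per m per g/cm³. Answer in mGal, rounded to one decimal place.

-1.3

Free-air correction = 0.3086 × 1765.0 = 544.68 mGal
Free-air anomaly = 980424.62 − 980758.35 + (544.68) = 210.95 mGal
Bouguer slab correction = 0.04193 × 2.93 × 1765.0 = 216.84 mGal
Simple Bouguer anomaly = 210.95 − (216.84) = -5.89 mGal
Complete Bouguer anomaly = -5.89 + 4.59 = -1.30 mGal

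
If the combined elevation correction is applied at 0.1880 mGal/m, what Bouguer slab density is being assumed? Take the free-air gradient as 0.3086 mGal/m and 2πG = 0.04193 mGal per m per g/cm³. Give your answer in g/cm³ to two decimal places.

2.88

0.1880 = 0.3086 − 0.04193 × ρ
ρ = (0.3086 − 0.1880) / 0.04193 = 2.88 g/cm³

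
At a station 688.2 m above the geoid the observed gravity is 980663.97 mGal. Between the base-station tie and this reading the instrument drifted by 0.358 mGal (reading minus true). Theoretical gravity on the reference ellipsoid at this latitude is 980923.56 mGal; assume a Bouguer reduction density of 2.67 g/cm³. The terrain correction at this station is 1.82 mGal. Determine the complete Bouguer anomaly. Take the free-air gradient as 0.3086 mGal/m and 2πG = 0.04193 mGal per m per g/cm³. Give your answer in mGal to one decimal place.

Drift-corrected reading = 980663.97 − (0.358) = 980663.612 mGal
Free-air correction = 0.3086 × 688.2 = 212.38 mGal
Free-air anomaly = 980663.612 − 980923.56 + (212.38) = -47.568 mGal
Bouguer slab correction = 0.04193 × 2.67 × 688.2 = 77.05 mGal
Simple Bouguer anomaly = -47.568 − (77.05) = -124.618 mGal
Complete Bouguer anomaly = -124.618 + 1.82 = -122.798 mGal

-122.8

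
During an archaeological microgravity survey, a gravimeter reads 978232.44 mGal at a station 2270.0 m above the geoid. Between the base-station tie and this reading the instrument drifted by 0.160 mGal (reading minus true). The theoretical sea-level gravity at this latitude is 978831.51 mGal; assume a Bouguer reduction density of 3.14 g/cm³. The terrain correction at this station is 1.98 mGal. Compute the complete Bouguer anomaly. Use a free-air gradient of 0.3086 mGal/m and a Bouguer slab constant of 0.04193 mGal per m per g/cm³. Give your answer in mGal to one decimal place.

-195.6

Drift-corrected reading = 978232.44 − (0.160) = 978232.280 mGal
Free-air correction = 0.3086 × 2270.0 = 700.52 mGal
Free-air anomaly = 978232.280 − 978831.51 + (700.52) = 101.290 mGal
Bouguer slab correction = 0.04193 × 3.14 × 2270.0 = 298.87 mGal
Simple Bouguer anomaly = 101.290 − (298.87) = -197.580 mGal
Complete Bouguer anomaly = -197.580 + 1.98 = -195.600 mGal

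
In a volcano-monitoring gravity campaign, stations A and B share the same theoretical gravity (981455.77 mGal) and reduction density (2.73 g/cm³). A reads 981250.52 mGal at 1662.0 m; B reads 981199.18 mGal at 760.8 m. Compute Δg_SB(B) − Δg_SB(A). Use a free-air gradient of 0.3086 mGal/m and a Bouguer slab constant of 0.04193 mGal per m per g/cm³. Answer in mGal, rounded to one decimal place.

-226.3

Δg_SB(A) = 981250.52 − 981455.77 + 0.3086×1662.0 − 0.04193×2.73×1662.0 = 117.40 mGal
Δg_SB(B) = 981199.18 − 981455.77 + 0.3086×760.8 − 0.04193×2.73×760.8 = -108.90 mGal
Difference = -108.90 − (117.40) = -226.30 mGal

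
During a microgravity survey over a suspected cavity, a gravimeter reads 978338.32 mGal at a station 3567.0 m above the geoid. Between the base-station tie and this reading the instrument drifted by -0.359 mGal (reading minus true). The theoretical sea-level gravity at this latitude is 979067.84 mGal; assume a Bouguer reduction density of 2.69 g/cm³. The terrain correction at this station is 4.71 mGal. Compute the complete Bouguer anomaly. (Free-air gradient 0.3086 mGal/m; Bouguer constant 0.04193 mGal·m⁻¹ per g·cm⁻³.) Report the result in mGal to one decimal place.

Drift-corrected reading = 978338.32 − (-0.359) = 978338.679 mGal
Free-air correction = 0.3086 × 3567.0 = 1100.78 mGal
Free-air anomaly = 978338.679 − 979067.84 + (1100.78) = 371.619 mGal
Bouguer slab correction = 0.04193 × 2.69 × 3567.0 = 402.33 mGal
Simple Bouguer anomaly = 371.619 − (402.33) = -30.711 mGal
Complete Bouguer anomaly = -30.711 + 4.71 = -26.001 mGal

-26.0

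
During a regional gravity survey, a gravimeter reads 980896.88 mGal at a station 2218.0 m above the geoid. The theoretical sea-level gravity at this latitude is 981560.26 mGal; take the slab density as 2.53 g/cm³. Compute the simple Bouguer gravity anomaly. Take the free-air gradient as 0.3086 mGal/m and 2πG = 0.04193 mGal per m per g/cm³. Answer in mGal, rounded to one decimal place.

-214.2

Free-air correction = 0.3086 × 2218.0 = 684.47 mGal
Free-air anomaly = 980896.88 − 981560.26 + (684.47) = 21.09 mGal
Bouguer slab correction = 0.04193 × 2.53 × 2218.0 = 235.29 mGal
Simple Bouguer anomaly = 21.09 − (235.29) = -214.20 mGal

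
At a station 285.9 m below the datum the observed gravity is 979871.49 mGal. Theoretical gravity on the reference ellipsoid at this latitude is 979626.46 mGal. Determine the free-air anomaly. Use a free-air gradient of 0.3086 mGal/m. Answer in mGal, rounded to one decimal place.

Free-air correction = 0.3086 × -285.9 = -88.23 mGal
Free-air anomaly = 979871.49 − 979626.46 + (-88.23) = 156.80 mGal

156.8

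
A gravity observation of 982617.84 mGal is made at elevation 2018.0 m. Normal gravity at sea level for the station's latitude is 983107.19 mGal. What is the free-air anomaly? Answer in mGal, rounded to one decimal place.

133.4

Free-air correction = 0.3086 × 2018.0 = 622.75 mGal
Free-air anomaly = 982617.84 − 983107.19 + (622.75) = 133.40 mGal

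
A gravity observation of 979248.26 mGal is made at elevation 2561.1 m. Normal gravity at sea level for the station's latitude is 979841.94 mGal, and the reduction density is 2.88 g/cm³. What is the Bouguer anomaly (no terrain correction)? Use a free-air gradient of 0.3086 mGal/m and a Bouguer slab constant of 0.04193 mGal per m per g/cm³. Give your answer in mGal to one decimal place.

-112.6

Free-air correction = 0.3086 × 2561.1 = 790.36 mGal
Free-air anomaly = 979248.26 − 979841.94 + (790.36) = 196.68 mGal
Bouguer slab correction = 0.04193 × 2.88 × 2561.1 = 309.27 mGal
Simple Bouguer anomaly = 196.68 − (309.27) = -112.59 mGal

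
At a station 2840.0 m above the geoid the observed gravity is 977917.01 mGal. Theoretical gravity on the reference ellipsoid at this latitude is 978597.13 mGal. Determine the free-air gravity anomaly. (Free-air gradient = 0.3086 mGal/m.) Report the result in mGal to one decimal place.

196.3

Free-air correction = 0.3086 × 2840.0 = 876.42 mGal
Free-air anomaly = 977917.01 − 978597.13 + (876.42) = 196.30 mGal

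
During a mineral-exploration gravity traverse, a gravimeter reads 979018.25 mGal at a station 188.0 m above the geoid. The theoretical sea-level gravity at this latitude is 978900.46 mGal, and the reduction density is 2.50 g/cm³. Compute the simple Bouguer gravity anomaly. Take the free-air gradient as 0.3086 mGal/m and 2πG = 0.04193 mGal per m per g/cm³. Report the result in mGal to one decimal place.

Free-air correction = 0.3086 × 188.0 = 58.02 mGal
Free-air anomaly = 979018.25 − 978900.46 + (58.02) = 175.81 mGal
Bouguer slab correction = 0.04193 × 2.50 × 188.0 = 19.71 mGal
Simple Bouguer anomaly = 175.81 − (19.71) = 156.10 mGal

156.1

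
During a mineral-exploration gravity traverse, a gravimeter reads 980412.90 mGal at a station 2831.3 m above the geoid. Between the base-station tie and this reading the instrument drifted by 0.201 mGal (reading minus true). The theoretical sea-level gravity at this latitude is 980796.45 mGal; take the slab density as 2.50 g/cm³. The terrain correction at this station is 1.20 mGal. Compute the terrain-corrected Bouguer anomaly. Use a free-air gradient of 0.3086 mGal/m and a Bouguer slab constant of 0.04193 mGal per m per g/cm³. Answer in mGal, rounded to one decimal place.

194.4

Drift-corrected reading = 980412.90 − (0.201) = 980412.699 mGal
Free-air correction = 0.3086 × 2831.3 = 873.74 mGal
Free-air anomaly = 980412.699 − 980796.45 + (873.74) = 489.989 mGal
Bouguer slab correction = 0.04193 × 2.50 × 2831.3 = 296.79 mGal
Simple Bouguer anomaly = 489.989 − (296.79) = 193.199 mGal
Complete Bouguer anomaly = 193.199 + 1.20 = 194.399 mGal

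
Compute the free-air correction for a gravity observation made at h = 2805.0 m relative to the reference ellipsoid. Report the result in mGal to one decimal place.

Free-air correction = 0.3086 × 2805.0 = 865.6 mGal

865.6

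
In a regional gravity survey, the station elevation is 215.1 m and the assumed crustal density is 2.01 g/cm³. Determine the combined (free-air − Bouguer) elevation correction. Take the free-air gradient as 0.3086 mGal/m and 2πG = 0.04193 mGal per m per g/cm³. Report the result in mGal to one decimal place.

Combined gradient = 0.3086 − 0.04193 × 2.01 = 0.2243207 mGal/m
Combined elevation correction = 0.2243207 × 215.1 = 48.3 mGal

48.3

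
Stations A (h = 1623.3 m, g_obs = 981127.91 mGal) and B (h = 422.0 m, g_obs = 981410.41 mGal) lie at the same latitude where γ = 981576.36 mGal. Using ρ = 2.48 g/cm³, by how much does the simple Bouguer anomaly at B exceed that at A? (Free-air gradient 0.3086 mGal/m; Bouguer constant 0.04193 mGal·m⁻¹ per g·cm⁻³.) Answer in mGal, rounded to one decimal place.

36.7

Δg_SB(A) = 981127.91 − 981576.36 + 0.3086×1623.3 − 0.04193×2.48×1623.3 = -116.30 mGal
Δg_SB(B) = 981410.41 − 981576.36 + 0.3086×422.0 − 0.04193×2.48×422.0 = -79.60 mGal
Difference = -79.60 − (-116.30) = 36.70 mGal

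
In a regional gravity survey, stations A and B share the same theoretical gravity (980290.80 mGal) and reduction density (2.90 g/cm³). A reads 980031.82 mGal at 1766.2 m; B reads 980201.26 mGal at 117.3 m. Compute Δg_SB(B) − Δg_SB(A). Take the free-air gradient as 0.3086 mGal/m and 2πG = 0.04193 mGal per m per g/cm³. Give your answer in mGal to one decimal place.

Δg_SB(A) = 980031.82 − 980290.80 + 0.3086×1766.2 − 0.04193×2.90×1766.2 = 71.30 mGal
Δg_SB(B) = 980201.26 − 980290.80 + 0.3086×117.3 − 0.04193×2.90×117.3 = -67.60 mGal
Difference = -67.60 − (71.30) = -138.90 mGal

-138.9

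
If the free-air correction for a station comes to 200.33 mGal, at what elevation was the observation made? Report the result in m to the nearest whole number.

649

h = 200.33 / 0.3086 = 649.16 m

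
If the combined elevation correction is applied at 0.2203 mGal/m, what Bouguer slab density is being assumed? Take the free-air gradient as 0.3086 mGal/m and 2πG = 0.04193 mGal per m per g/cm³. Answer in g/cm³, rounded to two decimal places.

0.2203 = 0.3086 − 0.04193 × ρ
ρ = (0.3086 − 0.2203) / 0.04193 = 2.11 g/cm³

2.11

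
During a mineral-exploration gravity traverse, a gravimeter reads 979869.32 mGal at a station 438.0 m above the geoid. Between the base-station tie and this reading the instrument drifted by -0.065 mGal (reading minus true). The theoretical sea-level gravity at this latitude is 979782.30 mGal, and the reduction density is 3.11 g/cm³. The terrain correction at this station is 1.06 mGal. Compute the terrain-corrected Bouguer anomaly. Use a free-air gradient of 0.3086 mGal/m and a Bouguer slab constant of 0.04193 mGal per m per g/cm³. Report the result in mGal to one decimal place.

Drift-corrected reading = 979869.32 − (-0.065) = 979869.385 mGal
Free-air correction = 0.3086 × 438.0 = 135.17 mGal
Free-air anomaly = 979869.385 − 979782.30 + (135.17) = 222.255 mGal
Bouguer slab correction = 0.04193 × 3.11 × 438.0 = 57.12 mGal
Simple Bouguer anomaly = 222.255 − (57.12) = 165.135 mGal
Complete Bouguer anomaly = 165.135 + 1.06 = 166.195 mGal

166.2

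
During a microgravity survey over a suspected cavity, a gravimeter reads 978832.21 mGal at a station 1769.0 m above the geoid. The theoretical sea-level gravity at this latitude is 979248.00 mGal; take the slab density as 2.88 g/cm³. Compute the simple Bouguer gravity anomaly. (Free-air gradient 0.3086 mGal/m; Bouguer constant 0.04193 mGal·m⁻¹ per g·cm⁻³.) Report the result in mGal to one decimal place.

Free-air correction = 0.3086 × 1769.0 = 545.91 mGal
Free-air anomaly = 978832.21 − 979248.00 + (545.91) = 130.12 mGal
Bouguer slab correction = 0.04193 × 2.88 × 1769.0 = 213.62 mGal
Simple Bouguer anomaly = 130.12 − (213.62) = -83.50 mGal

-83.5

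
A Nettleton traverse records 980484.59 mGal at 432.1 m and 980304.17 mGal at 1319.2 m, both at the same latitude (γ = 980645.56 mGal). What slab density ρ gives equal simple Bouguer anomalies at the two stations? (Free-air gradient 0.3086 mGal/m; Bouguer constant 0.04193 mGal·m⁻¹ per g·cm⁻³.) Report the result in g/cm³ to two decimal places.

Δg_obs = 980304.17 − 980484.59 = -180.42 mGal over Δh = 1319.2 − 432.1 = 887.1 m
Equal Bouguer anomalies ⇒ Δg_obs + (0.3086 − 0.04193ρ)·Δh = 0
0.3086 − 0.04193ρ = −Δg_obs/Δh = 0.20338
ρ = (0.3086 − 0.20338) / 0.04193 = 2.51 g/cm³

2.51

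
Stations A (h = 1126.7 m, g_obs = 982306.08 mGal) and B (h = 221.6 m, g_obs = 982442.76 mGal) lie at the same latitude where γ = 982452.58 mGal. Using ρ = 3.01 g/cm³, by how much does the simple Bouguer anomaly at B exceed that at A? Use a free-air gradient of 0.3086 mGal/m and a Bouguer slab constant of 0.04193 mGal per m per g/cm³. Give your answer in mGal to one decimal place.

-28.4

Δg_SB(A) = 982306.08 − 982452.58 + 0.3086×1126.7 − 0.04193×3.01×1126.7 = 59.00 mGal
Δg_SB(B) = 982442.76 − 982452.58 + 0.3086×221.6 − 0.04193×3.01×221.6 = 30.60 mGal
Difference = 30.60 − (59.00) = -28.40 mGal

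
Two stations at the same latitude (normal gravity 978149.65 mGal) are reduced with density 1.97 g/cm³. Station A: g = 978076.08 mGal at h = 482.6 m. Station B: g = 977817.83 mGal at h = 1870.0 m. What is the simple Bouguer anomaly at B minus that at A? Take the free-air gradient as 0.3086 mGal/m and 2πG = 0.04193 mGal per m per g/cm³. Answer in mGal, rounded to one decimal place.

55.3

Δg_SB(A) = 978076.08 − 978149.65 + 0.3086×482.6 − 0.04193×1.97×482.6 = 35.50 mGal
Δg_SB(B) = 977817.83 − 978149.65 + 0.3086×1870.0 − 0.04193×1.97×1870.0 = 90.80 mGal
Difference = 90.80 − (35.50) = 55.30 mGal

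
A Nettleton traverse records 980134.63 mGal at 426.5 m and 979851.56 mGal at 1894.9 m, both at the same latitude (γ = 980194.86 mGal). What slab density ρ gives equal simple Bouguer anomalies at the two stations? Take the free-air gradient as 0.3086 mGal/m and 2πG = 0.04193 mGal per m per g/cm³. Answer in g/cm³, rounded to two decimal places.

Δg_obs = 979851.56 − 980134.63 = -283.07 mGal over Δh = 1894.9 − 426.5 = 1468.4 m
Equal Bouguer anomalies ⇒ Δg_obs + (0.3086 − 0.04193ρ)·Δh = 0
0.3086 − 0.04193ρ = −Δg_obs/Δh = 0.19277
ρ = (0.3086 − 0.19277) / 0.04193 = 2.76 g/cm³

2.76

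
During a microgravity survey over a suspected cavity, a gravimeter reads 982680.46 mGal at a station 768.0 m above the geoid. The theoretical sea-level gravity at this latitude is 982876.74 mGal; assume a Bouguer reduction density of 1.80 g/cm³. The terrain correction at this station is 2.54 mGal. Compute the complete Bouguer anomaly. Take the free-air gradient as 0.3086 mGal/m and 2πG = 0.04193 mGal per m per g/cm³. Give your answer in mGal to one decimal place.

Free-air correction = 0.3086 × 768.0 = 237.00 mGal
Free-air anomaly = 982680.46 − 982876.74 + (237.00) = 40.72 mGal
Bouguer slab correction = 0.04193 × 1.80 × 768.0 = 57.96 mGal
Simple Bouguer anomaly = 40.72 − (57.96) = -17.24 mGal
Complete Bouguer anomaly = -17.24 + 2.54 = -14.70 mGal

-14.7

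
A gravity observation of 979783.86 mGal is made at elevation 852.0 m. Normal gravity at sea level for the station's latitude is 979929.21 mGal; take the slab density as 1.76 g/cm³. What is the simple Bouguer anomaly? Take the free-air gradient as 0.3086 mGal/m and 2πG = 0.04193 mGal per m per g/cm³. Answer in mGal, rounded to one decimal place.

Free-air correction = 0.3086 × 852.0 = 262.93 mGal
Free-air anomaly = 979783.86 − 979929.21 + (262.93) = 117.58 mGal
Bouguer slab correction = 0.04193 × 1.76 × 852.0 = 62.87 mGal
Simple Bouguer anomaly = 117.58 − (62.87) = 54.71 mGal

54.7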